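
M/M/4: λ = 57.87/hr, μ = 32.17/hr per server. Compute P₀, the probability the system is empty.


a = λ/μ = 57.87/32.17 = 1.7989; ρ = a/c = 0.4497
Σ_{k=0}^{3} a^k/k! (terms k=0..3) = 1.00000 + 1.79888 + 1.61799 + 0.97019 = 5.38706
Tail: a^4/(4!(1−ρ)) = 10.47152/(24·0.5503) = 0.79289
P₀ = 1/(5.38706 + 0.79289) = 1/6.17995 = 0.161814

Final: 0.161814


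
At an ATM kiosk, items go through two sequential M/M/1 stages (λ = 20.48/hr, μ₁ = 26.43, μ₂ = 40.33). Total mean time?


Each node sees arrival rate λ = 20.48/hr (tandem ⇒ throughput preserved).
W₁ = 1/(μ₁−λ) = 1/(26.43−20.48) = 0.16807 hr
W₂ = 1/(μ₂−λ) = 1/(40.33−20.48) = 0.05038 hr
W_total = W₁ + W₂ = 0.16807 + 0.05038 = 0.21845 hr

Final: 0.21845 hr


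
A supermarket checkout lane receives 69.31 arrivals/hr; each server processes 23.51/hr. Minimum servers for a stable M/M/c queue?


Stability requires cμ > λ ⇔ c > λ/μ.
λ/μ = 69.31/23.51 = 2.9481
Minimum integer c = ⌊2.9481⌋ + 1 = 3
Check: 3·23.51 = 70.53 > 69.31, while 2·23.51 = 47.02 ≤ 69.31

Final: 3 servers


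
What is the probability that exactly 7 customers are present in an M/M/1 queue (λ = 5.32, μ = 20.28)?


ρ = 5.32/20.28 = 0.2623
P_n = (1−ρ)·ρ^n = (1 − 0.2623)·0.2623^7 = 0.7377·0.00008549 = 0.00006306

Final: 0.00006306


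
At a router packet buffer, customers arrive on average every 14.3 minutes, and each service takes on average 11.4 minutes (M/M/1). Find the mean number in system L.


λ = 60/14.3 = 4.1958 /hr
μ = 60/11.4 = 5.2632 /hr
ρ = λ/μ = 4.1958/5.2632 = 0.7972
L = ρ/(1−ρ) = 0.7972/0.2028 = 3.9310

Final: 3.9310


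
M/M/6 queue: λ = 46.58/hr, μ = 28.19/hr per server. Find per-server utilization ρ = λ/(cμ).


ρ = λ/(cμ) = 46.58/(6·28.19) = 46.58/169.14 = 0.2754

Final: 0.2754


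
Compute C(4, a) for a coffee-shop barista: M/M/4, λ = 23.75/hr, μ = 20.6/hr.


a = λ/μ = 1.1529; ρ = a/4 = 0.2882
P₀ = 0.314826 (from M/M/c formula)
C(c,a) = [a^c/(c!(1−ρ))]·P₀ = [1.76679/(24·0.7118)]·0.314826
= 0.10343·0.314826 = 0.032562

Final: 0.032562


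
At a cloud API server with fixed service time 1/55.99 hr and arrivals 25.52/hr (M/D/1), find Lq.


ρ = 25.52/55.99 = 0.4558
M/D/1: Lq = ρ²/(2(1−ρ)) = 0.2077/(2·0.5442) = 0.19087

Final: 0.19087


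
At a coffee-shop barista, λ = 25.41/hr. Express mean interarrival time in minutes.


Mean interarrival time = 1/λ = 1/25.41 hour = 0.03935 hour
In minutes: 0.03935 × 60 = 2.3613 min

Final: 2.3613 min


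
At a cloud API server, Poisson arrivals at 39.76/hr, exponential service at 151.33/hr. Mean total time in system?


W = 1/(μ−λ) = 1/(151.33 − 39.76) = 1/111.57 = 0.008963 hr

Final: 0.008963 hr


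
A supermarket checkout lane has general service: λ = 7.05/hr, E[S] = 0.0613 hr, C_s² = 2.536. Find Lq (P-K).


ρ = λ·E[S] = 7.05·0.0613 = 0.4322
Lq = ρ²(1+C_s²)/(2(1−ρ)) = 0.1868·(1+2.536)/(2·0.5678)
= 0.1868·3.5360/1.1357 = 0.58151

Final: 0.58151


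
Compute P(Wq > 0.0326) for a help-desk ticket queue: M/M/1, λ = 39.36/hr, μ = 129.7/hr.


ρ = 39.36/129.7 = 0.3035
P(Wq > t) = ρ·e^{−(μ−λ)t} = 0.3035·e^{−2.9451}
= 0.3035·0.052598 = 0.015962

Final: 0.015962


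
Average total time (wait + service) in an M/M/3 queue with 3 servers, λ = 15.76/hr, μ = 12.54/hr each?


a = 1.2568; ρ = 0.4189; P₀ = 0.276557
Lq = P₀·a^c·ρ/(c!(1−ρ)²) = 0.11352
Wq = Lq/λ = 0.11352/15.76 = 0.007203 hr
W = Wq + 1/μ = 0.007203 + 0.07974 = 0.08695 hr

Final: 0.08695 hr


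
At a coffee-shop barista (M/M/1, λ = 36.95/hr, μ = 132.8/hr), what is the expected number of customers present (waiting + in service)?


ρ = λ/μ = 36.95/132.8 = 0.2782
L = ρ/(1−ρ) = 0.2782/(1 − 0.2782) = 0.2782/0.7218 = 0.3855

Final: 0.3855


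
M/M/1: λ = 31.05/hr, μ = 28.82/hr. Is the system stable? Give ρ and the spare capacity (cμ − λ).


Total capacity cμ = 1·28.82 = 28.82/hr
ρ = λ/(cμ) = 31.05/28.82 = 1.0774
Stable ⇔ ρ < 1: NO
Spare capacity = cμ − λ = 28.82 − 31.05 = -2.23/hr

Final: ρ = 1.0774; unstable; margin = -2.23/hr


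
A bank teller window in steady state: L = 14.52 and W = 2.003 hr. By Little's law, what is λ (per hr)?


λ = L/W = 14.52/2.003 = 7.2491 /hr

Final: 7.2491 /hr


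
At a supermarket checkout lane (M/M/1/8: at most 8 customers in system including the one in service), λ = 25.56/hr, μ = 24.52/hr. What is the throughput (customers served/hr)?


ρ = 1.0424; P_K = (1−ρ)ρ^8/(1−ρ^9) = 0.130444
λ_eff = λ(1 − P_K) = 25.56·(1 − 0.130444) = 25.56·0.869556 = 22.2259 /hr

Final: 22.2259 /hr


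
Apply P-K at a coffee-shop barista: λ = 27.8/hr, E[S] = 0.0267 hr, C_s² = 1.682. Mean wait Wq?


ρ = λ·E[S] = 27.8·0.0267 = 0.7423
E[S²] = E[S]²(1+C_s²) = 0.0267²·(1+1.682) = 0.001912
Wq = λ·E[S²]/(2(1−ρ)) = 27.8·0.001912/(2·0.2577) = 0.10311 hr

Final: 0.10311 hr


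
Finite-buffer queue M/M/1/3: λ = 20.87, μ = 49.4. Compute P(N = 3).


ρ = λ/μ = 20.87/49.4 = 0.4225
P_K = (1−ρ)ρ^K/(1−ρ^(K+1)) = (0.5775·0.075403)/(1 − 0.031855)
= 0.043547/0.968145 = 0.044980

Final: 0.044980


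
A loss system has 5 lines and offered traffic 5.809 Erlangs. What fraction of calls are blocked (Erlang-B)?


B(c,a) = (a^c/c!) / Σ_{k=0}^{c} a^k/k!
a^5/5! = 55.122085
Σ terms (k=0..5): 1.00000 + 5.80900 + 16.87224 + 32.67028 + 47.44542 + 55.12208 = 158.919024
B = 55.122085/158.919024 = 0.346856

Final: 0.346856


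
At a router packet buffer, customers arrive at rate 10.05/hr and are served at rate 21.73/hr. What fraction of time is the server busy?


ρ = λ/μ = 10.05/21.73 = 0.4625

Final: 0.4625


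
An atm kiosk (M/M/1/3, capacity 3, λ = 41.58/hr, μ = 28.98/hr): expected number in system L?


ρ = 41.58/28.98 = 1.4348
L = ρ[1 − (K+1)ρ^K + Kρ^(K+1)] / [(1−ρ)(1−ρ^(K+1))]
Numerator: 1.4348·(1 − 4·2.953645 + 3·4.237839) = 2.724560
Denominator: (-0.4348)·(-3.237839) = 1.407756
L = 2.724560/1.407756 = 1.9354

Final: 1.9354


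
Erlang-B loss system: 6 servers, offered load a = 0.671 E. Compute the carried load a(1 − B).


B(6,0.671) = 0.00006480 (Erlang-B)
Carried load = a(1 − B) = 0.671·(1 − 0.00006480) = 0.671·0.999935 = 0.6710 E

Final: 0.6710 Erlangs


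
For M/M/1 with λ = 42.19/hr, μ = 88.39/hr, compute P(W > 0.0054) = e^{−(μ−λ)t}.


W ~ Exponential(μ−λ) for M/M/1.
μ − λ = 88.39 − 42.19 = 46.2000
P(W > t) = e^{−(μ−λ)t} = e^{−0.2495} = 0.779206

Final: 0.779206


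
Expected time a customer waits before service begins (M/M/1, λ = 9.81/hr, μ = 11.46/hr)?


ρ = 9.81/11.46 = 0.8560
Wq = ρ/(μ−λ) = 0.8560/(11.46 − 9.81) = 0.8560/1.65 = 0.5188 hr

Final: 0.5188 hr


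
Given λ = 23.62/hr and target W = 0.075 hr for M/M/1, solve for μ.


W = 1/(μ−λ) ⇒ μ − λ = 1/W = 1/0.075 = 13.3333
μ = λ + 1/W = 23.62 + 13.3333 = 36.9533 per hr

Final: 36.9533 /hr


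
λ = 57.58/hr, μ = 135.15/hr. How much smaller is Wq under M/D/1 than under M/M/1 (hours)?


ρ = 57.58/135.15 = 0.4260
Wq(M/M/1) = ρ/(μ−λ) = 0.4260/77.57 = 0.005492 hr
Wq(M/D/1) = ρ/(2(μ−λ)) = 0.002746 hr
Savings = 0.005492 − 0.002746 = 0.002746 hr

Final: 0.002746 hr


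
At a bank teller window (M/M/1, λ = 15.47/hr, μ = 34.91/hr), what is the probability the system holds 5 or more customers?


ρ = 15.47/34.91 = 0.4431
P(N ≥ n) = ρ^n = 0.4431^5 = 0.017088

Final: 0.017088


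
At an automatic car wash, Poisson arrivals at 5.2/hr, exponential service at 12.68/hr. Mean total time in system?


W = 1/(μ−λ) = 1/(12.68 − 5.2) = 1/7.48 = 0.1337 hr

Final: 0.1337 hr


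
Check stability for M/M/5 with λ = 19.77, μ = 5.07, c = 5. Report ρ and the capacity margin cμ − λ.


Total capacity cμ = 5·5.07 = 25.35/hr
ρ = λ/(cμ) = 19.77/25.35 = 0.7799
Stable ⇔ ρ < 1: YES
Spare capacity = cμ − λ = 25.35 − 19.77 = 5.58/hr

Final: ρ = 0.7799; stable; margin = 5.58/hr


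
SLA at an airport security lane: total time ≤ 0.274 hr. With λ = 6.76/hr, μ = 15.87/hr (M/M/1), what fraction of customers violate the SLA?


W ~ Exponential(μ−λ) for M/M/1.
μ − λ = 15.87 − 6.76 = 9.1100
P(W > t) = e^{−(μ−λ)t} = e^{−2.4961} = 0.082402

Final: 0.082402


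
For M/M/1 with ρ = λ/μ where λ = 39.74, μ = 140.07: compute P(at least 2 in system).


ρ = 39.74/140.07 = 0.2837
P(N ≥ n) = ρ^n = 0.2837^2 = 0.080494

Final: 0.080494


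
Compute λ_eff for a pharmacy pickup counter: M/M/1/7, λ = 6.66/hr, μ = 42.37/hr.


ρ = 0.1572; P_K = (1−ρ)ρ^7/(1−ρ^8) = 0.000001998
λ_eff = λ(1 − P_K) = 6.66·(1 − 0.000001998) = 6.66·0.999998 = 6.6600 /hr

Final: 6.6600 /hr


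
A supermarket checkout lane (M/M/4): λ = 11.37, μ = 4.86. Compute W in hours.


a = 2.3395; ρ = 0.5849; P₀ = 0.089150
Lq = P₀·a^c·ρ/(c!(1−ρ)²) = 0.37767
Wq = Lq/λ = 0.37767/11.37 = 0.03322 hr
W = Wq + 1/μ = 0.03322 + 0.20576 = 0.23898 hr

Final: 0.23898 hr


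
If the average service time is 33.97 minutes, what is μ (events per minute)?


μ = 1/(service time) in consistent units.
1 minute = 1 min, so μ = 1/33.97 = 0.02944 per minute

Final: 0.02944 /min


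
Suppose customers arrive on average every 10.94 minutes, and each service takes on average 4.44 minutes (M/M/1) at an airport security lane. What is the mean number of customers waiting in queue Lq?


λ = 60/10.94 = 5.4845 /hr
μ = 60/4.44 = 13.5135 /hr
ρ = λ/μ = 5.4845/13.5135 = 0.4059
Lq = ρ²/(1−ρ) = 0.1647/0.5941 = 0.2772

Final: 0.2772


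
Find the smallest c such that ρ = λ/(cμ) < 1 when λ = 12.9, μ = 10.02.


Stability requires cμ > λ ⇔ c > λ/μ.
λ/μ = 12.9/10.02 = 1.2874
Minimum integer c = ⌊1.2874⌋ + 1 = 2
Check: 2·10.02 = 20.04 > 12.9, while 1·10.02 = 10.02 ≤ 12.9

Final: 2 servers


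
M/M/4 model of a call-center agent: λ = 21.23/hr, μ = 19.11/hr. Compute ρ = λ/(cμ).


ρ = λ/(cμ) = 21.23/(4·19.11) = 21.23/76.44 = 0.2777

Final: 0.2777


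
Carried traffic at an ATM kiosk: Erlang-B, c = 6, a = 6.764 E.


B(6,6.764) = 0.316367 (Erlang-B)
Carried load = a(1 − B) = 6.764·(1 − 0.316367) = 6.764·0.683633 = 4.6241 E

Final: 4.6241 Erlangs


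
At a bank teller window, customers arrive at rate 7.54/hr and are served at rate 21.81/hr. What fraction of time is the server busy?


ρ = λ/μ = 7.54/21.81 = 0.3457

Final: 0.3457


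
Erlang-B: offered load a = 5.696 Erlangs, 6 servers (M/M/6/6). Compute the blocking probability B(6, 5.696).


B(c,a) = (a^c/c!) / Σ_{k=0}^{c} a^k/k!
a^6/6! = 47.433742
Σ terms (k=0..6): 1.00000 + 5.69600 + 16.22221 + 30.80057 + 43.86001 + 49.96532 + 47.43374 = 194.977839
B = 47.433742/194.977839 = 0.243278

Final: 0.243278


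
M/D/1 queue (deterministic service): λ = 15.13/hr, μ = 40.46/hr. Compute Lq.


ρ = 15.13/40.46 = 0.3739
M/D/1: Lq = ρ²/(2(1−ρ)) = 0.1398/(2·0.6261) = 0.11168

Final: 0.11168


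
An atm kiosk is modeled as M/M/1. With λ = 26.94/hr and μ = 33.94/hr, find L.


ρ = λ/μ = 26.94/33.94 = 0.7938
L = ρ/(1−ρ) = 0.7938/(1 − 0.7938) = 0.7938/0.2062 = 3.8486

Final: 3.8486


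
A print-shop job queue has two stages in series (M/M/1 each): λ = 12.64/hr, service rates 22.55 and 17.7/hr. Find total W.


Each node sees arrival rate λ = 12.64/hr (tandem ⇒ throughput preserved).
W₁ = 1/(μ₁−λ) = 1/(22.55−12.64) = 0.10091 hr
W₂ = 1/(μ₂−λ) = 1/(17.7−12.64) = 0.19763 hr
W_total = W₁ + W₂ = 0.10091 + 0.19763 = 0.29854 hr

Final: 0.29854 hr


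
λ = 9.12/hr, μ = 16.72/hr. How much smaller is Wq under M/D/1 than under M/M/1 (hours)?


ρ = 9.12/16.72 = 0.5455
Wq(M/M/1) = ρ/(μ−λ) = 0.5455/7.60 = 0.07177 hr
Wq(M/D/1) = ρ/(2(μ−λ)) = 0.03589 hr
Savings = 0.07177 − 0.03589 = 0.03589 hr

Final: 0.03589 hr


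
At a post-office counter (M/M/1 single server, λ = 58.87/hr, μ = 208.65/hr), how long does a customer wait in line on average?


ρ = 58.87/208.65 = 0.2821
Wq = ρ/(μ−λ) = 0.2821/(208.65 − 58.87) = 0.2821/149.78 = 0.001884 hr

Final: 0.001884 hr


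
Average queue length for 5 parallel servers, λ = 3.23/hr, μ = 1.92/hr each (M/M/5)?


a = λ/μ = 1.6823; ρ = a/5 = 0.3365
P₀ = 0.185398
Lq = P₀·a^c·ρ / (c!·(1−ρ)²) = 0.185398·13.47431·0.3365/(120·0.44029)
= 0.01591

Final: 0.01591


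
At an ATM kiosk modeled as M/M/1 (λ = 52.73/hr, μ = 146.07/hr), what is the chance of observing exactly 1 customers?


ρ = 52.73/146.07 = 0.3610
P_n = (1−ρ)·ρ^n = (1 − 0.3610)·0.3610^1 = 0.6390·0.360991 = 0.230677

Final: 0.230677


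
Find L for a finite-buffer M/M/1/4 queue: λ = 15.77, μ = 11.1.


ρ = 15.77/11.1 = 1.4207
L = ρ[1 − (K+1)ρ^K + Kρ^(K+1)] / [(1−ρ)(1−ρ^(K+1))]
Numerator: 1.4207·(1 − 5·4.074130 + 4·5.788201) = 5.373384
Denominator: (-0.4207)·(-4.788201) = 2.014495
L = 5.373384/2.014495 = 2.6674

Final: 2.6674


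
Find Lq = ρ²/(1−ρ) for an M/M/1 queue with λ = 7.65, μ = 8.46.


ρ = 7.65/8.46 = 0.9043
Lq = ρ²/(1−ρ) = 0.8177/0.09574 = 8.5402

Final: 8.5402


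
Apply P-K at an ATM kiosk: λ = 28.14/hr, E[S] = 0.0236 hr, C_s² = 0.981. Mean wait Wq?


ρ = λ·E[S] = 28.14·0.0236 = 0.6641
E[S²] = E[S]²(1+C_s²) = 0.0236²·(1+0.981) = 0.001103
Wq = λ·E[S²]/(2(1−ρ)) = 28.14·0.001103/(2·0.3359) = 0.04622 hr

Final: 0.04622 hr


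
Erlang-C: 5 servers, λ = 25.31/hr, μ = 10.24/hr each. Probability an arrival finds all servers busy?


a = λ/μ = 2.4717; ρ = a/5 = 0.4943
P₀ = 0.082520 (from M/M/c formula)
C(c,a) = [a^c/(c!(1−ρ))]·P₀ = [92.24885/(120·0.5057)]·0.082520
= 1.52026·0.082520 = 0.125452

Final: 0.125452


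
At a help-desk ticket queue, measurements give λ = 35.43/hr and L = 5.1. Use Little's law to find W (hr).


W = L/λ = 5.1/35.43 = 0.1439 hr

Final: 0.1439 hr


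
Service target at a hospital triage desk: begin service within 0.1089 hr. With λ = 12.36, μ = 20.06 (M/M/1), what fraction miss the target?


ρ = 12.36/20.06 = 0.6162
P(Wq > t) = ρ·e^{−(μ−λ)t} = 0.6162·e^{−0.8385}
= 0.6162·0.432346 = 0.266390

Final: 0.266390


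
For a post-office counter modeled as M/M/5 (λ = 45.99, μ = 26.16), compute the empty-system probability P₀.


a = λ/μ = 45.99/26.16 = 1.7580; ρ = a/c = 0.3516
Σ_{k=0}^{4} a^k/k! (terms k=0..4) = 1.00000 + 1.75803 + 1.54533 + 0.90558 + 0.39801 = 5.60694
Tail: a^5/(5!(1−ρ)) = 16.79300/(120·0.6484) = 0.21583
P₀ = 1/(5.60694 + 0.21583) = 1/5.82277 = 0.171740

Final: 0.171740


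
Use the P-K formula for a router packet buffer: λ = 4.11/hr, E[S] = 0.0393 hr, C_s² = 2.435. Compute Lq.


ρ = λ·E[S] = 4.11·0.0393 = 0.1615
Lq = ρ²(1+C_s²)/(2(1−ρ)) = 0.02609·(1+2.435)/(2·0.8385)
= 0.02609·3.4350/1.6770 = 0.05344

Final: 0.05344


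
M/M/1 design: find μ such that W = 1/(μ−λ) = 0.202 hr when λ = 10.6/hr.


W = 1/(μ−λ) ⇒ μ − λ = 1/W = 1/0.202 = 4.9505
μ = λ + 1/W = 10.6 + 4.9505 = 15.5505 per hr

Final: 15.5505 /hr


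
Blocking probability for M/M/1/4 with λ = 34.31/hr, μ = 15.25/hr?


ρ = λ/μ = 34.31/15.25 = 2.2498
P_K = (1−ρ)ρ^K/(1−ρ^(K+1)) = (-1.2498·25.621438)/(1 − 57.644035)
= -32.022597/-56.644035 = 0.565330

Final: 0.565330


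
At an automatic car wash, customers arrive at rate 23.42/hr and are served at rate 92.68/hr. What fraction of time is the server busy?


ρ = λ/μ = 23.42/92.68 = 0.2527

Final: 0.2527


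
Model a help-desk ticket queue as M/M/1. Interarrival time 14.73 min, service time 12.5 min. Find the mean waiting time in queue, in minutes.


λ = 60/14.73 = 4.0733 /hr
μ = 60/12.5 = 4.8000 /hr
ρ = λ/μ = 4.0733/4.8000 = 0.8486
Wq = ρ/(μ−λ) = 0.8486/(4.8000−4.0733) = 1.16779 hr
In minutes: 1.16779·60 = 70.067 min

Final: 70.067 min


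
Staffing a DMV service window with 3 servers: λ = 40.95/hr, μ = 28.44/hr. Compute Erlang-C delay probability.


a = λ/μ = 1.4399; ρ = a/3 = 0.4800
P₀ = 0.225570 (from M/M/c formula)
C(c,a) = [a^c/(c!(1−ρ))]·P₀ = [2.98520/(6·0.5200)]·0.225570
= 0.95672·0.225570 = 0.215807

Final: 0.215807


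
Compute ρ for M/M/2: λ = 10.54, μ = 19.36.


ρ = λ/(cμ) = 10.54/(2·19.36) = 10.54/38.72 = 0.2722

Final: 0.2722


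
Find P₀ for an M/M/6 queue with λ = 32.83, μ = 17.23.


a = λ/μ = 32.83/17.23 = 1.9054; ρ = a/c = 0.3176
Σ_{k=0}^{5} a^k/k! (terms k=0..5) = 1.00000 + 1.90540 + 1.81527 + 1.15294 + 0.54920 + 0.20929 = 6.63209
Tail: a^6/(6!(1−ρ)) = 47.85349/(720·0.6824) = 0.09739
P₀ = 1/(6.63209 + 0.09739) = 1/6.72949 = 0.148600

Final: 0.148600


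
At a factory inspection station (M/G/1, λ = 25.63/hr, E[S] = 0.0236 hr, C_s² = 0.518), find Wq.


ρ = λ·E[S] = 25.63·0.0236 = 0.6049
E[S²] = E[S]²(1+C_s²) = 0.0236²·(1+0.518) = 0.0008455
Wq = λ·E[S²]/(2(1−ρ)) = 25.63·0.0008455/(2·0.3951) = 0.02742 hr

Final: 0.02742 hr


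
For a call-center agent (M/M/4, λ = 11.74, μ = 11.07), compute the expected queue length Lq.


a = λ/μ = 1.0605; ρ = a/4 = 0.2651
P₀ = 0.345614
Lq = P₀·a^c·ρ / (c!·(1−ρ)²) = 0.345614·1.26497·0.2651/(24·0.54003)
= 0.008943

Final: 0.008943


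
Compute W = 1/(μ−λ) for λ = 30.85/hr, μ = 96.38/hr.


W = 1/(μ−λ) = 1/(96.38 − 30.85) = 1/65.53 = 0.01526 hr

Final: 0.01526 hr


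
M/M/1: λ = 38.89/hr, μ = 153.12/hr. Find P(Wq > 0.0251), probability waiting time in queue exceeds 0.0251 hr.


ρ = 38.89/153.12 = 0.2540
P(Wq > t) = ρ·e^{−(μ−λ)t} = 0.2540·e^{−2.8672}
= 0.2540·0.056859 = 0.014441

Final: 0.014441


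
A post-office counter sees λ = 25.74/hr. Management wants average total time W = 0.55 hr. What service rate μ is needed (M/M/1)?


W = 1/(μ−λ) ⇒ μ − λ = 1/W = 1/0.55 = 1.8182
μ = λ + 1/W = 25.74 + 1.8182 = 27.5582 per hr

Final: 27.5582 /hr


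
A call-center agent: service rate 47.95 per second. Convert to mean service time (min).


Mean service time = 1/μ = 1/47.95 second = 0.02086 second
In minutes: 0.02086 × 0.0166667 = 0.0003476 min

Final: 0.0003476 min


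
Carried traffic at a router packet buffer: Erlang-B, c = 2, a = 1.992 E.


B(2,1.992) = 0.398718 (Erlang-B)
Carried load = a(1 − B) = 1.992·(1 − 0.398718) = 1.992·0.601282 = 1.1978 E

Final: 1.1978 Erlangs


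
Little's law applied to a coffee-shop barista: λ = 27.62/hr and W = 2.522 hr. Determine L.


L = λW = 27.62·2.522 = 69.6576

Final: 69.6576


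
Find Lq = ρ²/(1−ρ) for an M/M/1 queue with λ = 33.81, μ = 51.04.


ρ = 33.81/51.04 = 0.6624
Lq = ρ²/(1−ρ) = 0.4388/0.3376 = 1.2999

Final: 1.2999


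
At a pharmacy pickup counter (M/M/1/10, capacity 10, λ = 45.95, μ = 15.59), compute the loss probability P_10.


ρ = λ/μ = 45.95/15.59 = 2.9474
P_K = (1−ρ)ρ^K/(1−ρ^(K+1)) = (-1.9474·49475.934436)/(1 − 145825.477057)
= -96349.542621/-145824.477057 = 0.660723

Final: 0.660723


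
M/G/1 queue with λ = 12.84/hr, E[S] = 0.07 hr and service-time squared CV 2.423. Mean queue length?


ρ = λ·E[S] = 12.84·0.07 = 0.8988
Lq = ρ²(1+C_s²)/(2(1−ρ)) = 0.8078·(1+2.423)/(2·0.1012)
= 0.8078·3.4230/0.2024 = 13.66226

Final: 13.66226


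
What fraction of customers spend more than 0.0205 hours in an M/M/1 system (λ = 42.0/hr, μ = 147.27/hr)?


W ~ Exponential(μ−λ) for M/M/1.
μ − λ = 147.27 − 42.0 = 105.2700
P(W > t) = e^{−(μ−λ)t} = e^{−2.1580} = 0.115552

Final: 0.115552


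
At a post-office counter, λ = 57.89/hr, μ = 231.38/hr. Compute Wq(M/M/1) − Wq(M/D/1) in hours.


ρ = 57.89/231.38 = 0.2502
Wq(M/M/1) = ρ/(μ−λ) = 0.2502/173.49 = 0.001442 hr
Wq(M/D/1) = ρ/(2(μ−λ)) = 0.0007211 hr
Savings = 0.001442 − 0.0007211 = 0.0007211 hr

Final: 0.0007211 hr


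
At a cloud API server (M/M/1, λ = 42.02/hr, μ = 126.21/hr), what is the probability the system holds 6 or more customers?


ρ = 42.02/126.21 = 0.3329
P(N ≥ n) = ρ^n = 0.3329^6 = 0.001362

Final: 0.001362


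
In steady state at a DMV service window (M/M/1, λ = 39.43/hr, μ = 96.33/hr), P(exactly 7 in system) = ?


ρ = 39.43/96.33 = 0.4093
P_n = (1−ρ)·ρ^n = (1 − 0.4093)·0.4093^7 = 0.5907·0.001925 = 0.001137

Final: 0.001137


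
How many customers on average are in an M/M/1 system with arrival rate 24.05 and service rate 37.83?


ρ = λ/μ = 24.05/37.83 = 0.6357
L = ρ/(1−ρ) = 0.6357/(1 − 0.6357) = 0.6357/0.3643 = 1.7453

Final: 1.7453


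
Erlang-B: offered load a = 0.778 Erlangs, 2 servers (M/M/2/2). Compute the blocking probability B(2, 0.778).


B(c,a) = (a^c/c!) / Σ_{k=0}^{c} a^k/k!
a^2/2! = 0.302642
Σ terms (k=0..2): 1.00000 + 0.77800 + 0.30264 = 2.080642
B = 0.302642/2.080642 = 0.145456

Final: 0.145456


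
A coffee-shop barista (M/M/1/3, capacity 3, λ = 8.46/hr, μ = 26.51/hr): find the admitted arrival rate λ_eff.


ρ = 0.3191; P_K = (1−ρ)ρ^3/(1−ρ^4) = 0.022360
λ_eff = λ(1 − P_K) = 8.46·(1 − 0.022360) = 8.46·0.977640 = 8.2708 /hr

Final: 8.2708 /hr


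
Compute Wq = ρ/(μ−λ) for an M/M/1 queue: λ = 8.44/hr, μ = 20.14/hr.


ρ = 8.44/20.14 = 0.4191
Wq = ρ/(μ−λ) = 0.4191/(20.14 − 8.44) = 0.4191/11.70 = 0.03582 hr

Final: 0.03582 hr


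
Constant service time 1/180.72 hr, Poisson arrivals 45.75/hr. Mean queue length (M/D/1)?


ρ = 45.75/180.72 = 0.2532
M/D/1: Lq = ρ²/(2(1−ρ)) = 0.06409/(2·0.7468) = 0.04291

Final: 0.04291


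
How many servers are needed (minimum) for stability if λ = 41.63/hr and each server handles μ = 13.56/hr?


Stability requires cμ > λ ⇔ c > λ/μ.
λ/μ = 41.63/13.56 = 3.0701
Minimum integer c = ⌊3.0701⌋ + 1 = 4
Check: 4·13.56 = 54.24 > 41.63, while 3·13.56 = 40.68 ≤ 41.63

Final: 4 servers


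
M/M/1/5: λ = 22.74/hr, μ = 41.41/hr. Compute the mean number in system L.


ρ = 22.74/41.41 = 0.5491
L = ρ[1 − (K+1)ρ^K + Kρ^(K+1)] / [(1−ρ)(1−ρ^(K+1))]
Numerator: 0.5491·(1 − 6·0.049937 + 5·0.027423) = 0.459901
Denominator: (0.4509)·(0.972577) = 0.438494
L = 0.459901/0.438494 = 1.0488

Final: 1.0488


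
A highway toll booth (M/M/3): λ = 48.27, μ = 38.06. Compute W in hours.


a = 1.2683; ρ = 0.4228; P₀ = 0.273112
Lq = P₀·a^c·ρ/(c!(1−ρ)²) = 0.11781
Wq = Lq/λ = 0.11781/48.27 = 0.002441 hr
W = Wq + 1/μ = 0.002441 + 0.02627 = 0.02871 hr

Final: 0.02871 hr


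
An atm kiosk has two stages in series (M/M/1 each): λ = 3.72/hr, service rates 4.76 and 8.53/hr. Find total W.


Each node sees arrival rate λ = 3.72/hr (tandem ⇒ throughput preserved).
W₁ = 1/(μ₁−λ) = 1/(4.76−3.72) = 0.96154 hr
W₂ = 1/(μ₂−λ) = 1/(8.53−3.72) = 0.20790 hr
W_total = W₁ + W₂ = 0.96154 + 0.20790 = 1.16944 hr

Final: 1.16944 hr


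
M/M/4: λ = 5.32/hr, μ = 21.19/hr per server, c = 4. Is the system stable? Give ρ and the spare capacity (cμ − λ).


Total capacity cμ = 4·21.19 = 84.76/hr
ρ = λ/(cμ) = 5.32/84.76 = 0.06277
Stable ⇔ ρ < 1: YES
Spare capacity = cμ − λ = 84.76 − 5.32 = 79.44/hr

Final: ρ = 0.06277; stable; margin = 79.44/hr


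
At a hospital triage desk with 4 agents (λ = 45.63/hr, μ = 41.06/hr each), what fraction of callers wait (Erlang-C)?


a = λ/μ = 1.1113; ρ = a/4 = 0.2778
P₀ = 0.328350 (from M/M/c formula)
C(c,a) = [a^c/(c!(1−ρ))]·P₀ = [1.52520/(24·0.7222)]·0.328350
= 0.08800·0.328350 = 0.028894

Final: 0.028894


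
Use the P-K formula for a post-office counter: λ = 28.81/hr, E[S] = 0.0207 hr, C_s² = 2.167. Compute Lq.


ρ = λ·E[S] = 28.81·0.0207 = 0.5964
Lq = ρ²(1+C_s²)/(2(1−ρ)) = 0.3557·(1+2.167)/(2·0.4036)
= 0.3557·3.1670/0.8073 = 1.39527

Final: 1.39527


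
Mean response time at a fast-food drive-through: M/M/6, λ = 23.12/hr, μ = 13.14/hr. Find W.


a = 1.7595; ρ = 0.2933; P₀ = 0.172012
Lq = P₀·a^c·ρ/(c!(1−ρ)²) = 0.004162
Wq = Lq/λ = 0.004162/23.12 = 0.0001800 hr
W = Wq + 1/μ = 0.0001800 + 0.07610 = 0.07628 hr

Final: 0.07628 hr


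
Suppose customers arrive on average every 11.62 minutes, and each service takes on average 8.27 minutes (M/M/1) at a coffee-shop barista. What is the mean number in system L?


λ = 60/11.62 = 5.1635 /hr
μ = 60/8.27 = 7.2551 /hr
ρ = λ/μ = 5.1635/7.2551 = 0.7117
L = ρ/(1−ρ) = 0.7117/0.2883 = 2.4687

Final: 2.4687


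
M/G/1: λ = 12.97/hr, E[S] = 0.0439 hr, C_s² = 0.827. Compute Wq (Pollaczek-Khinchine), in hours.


ρ = λ·E[S] = 12.97·0.0439 = 0.5694
E[S²] = E[S]²(1+C_s²) = 0.0439²·(1+0.827) = 0.003521
Wq = λ·E[S²]/(2(1−ρ)) = 12.97·0.003521/(2·0.4306) = 0.05303 hr

Final: 0.05303 hr


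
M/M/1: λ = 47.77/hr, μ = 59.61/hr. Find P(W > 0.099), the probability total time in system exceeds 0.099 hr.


W ~ Exponential(μ−λ) for M/M/1.
μ − λ = 59.61 − 47.77 = 11.8400
P(W > t) = e^{−(μ−λ)t} = e^{−1.1722} = 0.309697

Final: 0.309697


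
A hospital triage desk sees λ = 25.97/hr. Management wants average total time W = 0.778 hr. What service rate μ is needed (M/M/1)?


W = 1/(μ−λ) ⇒ μ − λ = 1/W = 1/0.778 = 1.2853
μ = λ + 1/W = 25.97 + 1.2853 = 27.2553 per hr

Final: 27.2553 /hr


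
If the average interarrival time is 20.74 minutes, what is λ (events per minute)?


λ = 1/(interarrival time) in consistent units.
1 minute = 1 min, so λ = 1/20.74 = 0.04822 per minute

Final: 0.04822 /min


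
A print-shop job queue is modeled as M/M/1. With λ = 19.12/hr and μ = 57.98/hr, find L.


ρ = λ/μ = 19.12/57.98 = 0.3298
L = ρ/(1−ρ) = 0.3298/(1 − 0.3298) = 0.3298/0.6702 = 0.4920

Final: 0.4920


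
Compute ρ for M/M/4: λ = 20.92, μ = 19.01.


ρ = λ/(cμ) = 20.92/(4·19.01) = 20.92/76.04 = 0.2751

Final: 0.2751


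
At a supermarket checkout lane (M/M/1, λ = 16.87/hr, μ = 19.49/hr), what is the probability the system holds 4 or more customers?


ρ = 16.87/19.49 = 0.8656
P(N ≥ n) = ρ^n = 0.8656^4 = 0.561323

Final: 0.561323


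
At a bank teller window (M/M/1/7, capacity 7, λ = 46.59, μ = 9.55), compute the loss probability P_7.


ρ = λ/μ = 46.59/9.55 = 4.8785
P_K = (1−ρ)ρ^K/(1−ρ^(K+1)) = (-3.8785·65769.625971)/(1 − 320859.358532)
= -255089.732561/-320858.358532 = 0.795023

Final: 0.795023


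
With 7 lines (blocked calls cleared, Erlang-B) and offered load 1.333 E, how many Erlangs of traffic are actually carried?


B(7,1.333) = 0.0003913 (Erlang-B)
Carried load = a(1 − B) = 1.333·(1 − 0.0003913) = 1.333·0.999609 = 1.3325 E

Final: 1.3325 Erlangs


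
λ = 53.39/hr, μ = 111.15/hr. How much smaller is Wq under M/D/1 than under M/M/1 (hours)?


ρ = 53.39/111.15 = 0.4803
Wq(M/M/1) = ρ/(μ−λ) = 0.4803/57.76 = 0.008316 hr
Wq(M/D/1) = ρ/(2(μ−λ)) = 0.004158 hr
Savings = 0.008316 − 0.004158 = 0.004158 hr

Final: 0.004158 hr


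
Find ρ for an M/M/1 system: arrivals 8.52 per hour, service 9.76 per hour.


ρ = λ/μ = 8.52/9.76 = 0.8730

Final: 0.8730


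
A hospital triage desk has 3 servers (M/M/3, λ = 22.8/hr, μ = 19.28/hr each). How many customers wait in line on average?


a = λ/μ = 1.1826; ρ = a/3 = 0.3942
P₀ = 0.299689
Lq = P₀·a^c·ρ / (c!·(1−ρ)²) = 0.299689·1.65380·0.3942/(6·0.36700)
= 0.08872

Final: 0.08872


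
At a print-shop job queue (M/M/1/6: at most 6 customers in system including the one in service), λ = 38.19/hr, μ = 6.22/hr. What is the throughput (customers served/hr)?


ρ = 6.1399; P_K = (1−ρ)ρ^6/(1−ρ^7) = 0.837133
λ_eff = λ(1 − P_K) = 38.19·(1 − 0.837133) = 38.19·0.162867 = 6.2199 /hr

Final: 6.2199 /hr


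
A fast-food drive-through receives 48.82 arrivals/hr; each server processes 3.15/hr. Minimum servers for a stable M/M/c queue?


Stability requires cμ > λ ⇔ c > λ/μ.
λ/μ = 48.82/3.15 = 15.4984
Minimum integer c = ⌊15.4984⌋ + 1 = 16
Check: 16·3.15 = 50.40 > 48.82, while 15·3.15 = 47.25 ≤ 48.82

Final: 16 servers


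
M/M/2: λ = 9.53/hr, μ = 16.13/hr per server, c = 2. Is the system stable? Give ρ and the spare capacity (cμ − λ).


Total capacity cμ = 2·16.13 = 32.26/hr
ρ = λ/(cμ) = 9.53/32.26 = 0.2954
Stable ⇔ ρ < 1: YES
Spare capacity = cμ − λ = 32.26 − 9.53 = 22.73/hr

Final: ρ = 0.2954; stable; margin = 22.73/hr


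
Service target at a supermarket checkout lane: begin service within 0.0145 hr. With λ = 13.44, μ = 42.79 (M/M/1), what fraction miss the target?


ρ = 13.44/42.79 = 0.3141
P(Wq > t) = ρ·e^{−(μ−λ)t} = 0.3141·e^{−0.4256}
= 0.3141·0.653394 = 0.205226

Final: 0.205226


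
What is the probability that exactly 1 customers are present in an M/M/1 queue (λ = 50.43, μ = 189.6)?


ρ = 50.43/189.6 = 0.2660
P_n = (1−ρ)·ρ^n = (1 − 0.2660)·0.2660^1 = 0.7340·0.265981 = 0.195235

Final: 0.195235


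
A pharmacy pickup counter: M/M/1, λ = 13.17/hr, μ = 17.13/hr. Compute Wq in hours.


ρ = 13.17/17.13 = 0.7688
Wq = ρ/(μ−λ) = 0.7688/(17.13 − 13.17) = 0.7688/3.96 = 0.1941 hr

Final: 0.1941 hr


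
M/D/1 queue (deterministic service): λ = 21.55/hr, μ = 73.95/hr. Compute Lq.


ρ = 21.55/73.95 = 0.2914
M/D/1: Lq = ρ²/(2(1−ρ)) = 0.08492/(2·0.7086) = 0.05992

Final: 0.05992


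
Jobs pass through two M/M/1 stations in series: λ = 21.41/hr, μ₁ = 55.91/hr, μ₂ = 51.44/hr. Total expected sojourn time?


Each node sees arrival rate λ = 21.41/hr (tandem ⇒ throughput preserved).
W₁ = 1/(μ₁−λ) = 1/(55.91−21.41) = 0.02899 hr
W₂ = 1/(μ₂−λ) = 1/(51.44−21.41) = 0.03330 hr
W_total = W₁ + W₂ = 0.02899 + 0.03330 = 0.06229 hr

Final: 0.06229 hr


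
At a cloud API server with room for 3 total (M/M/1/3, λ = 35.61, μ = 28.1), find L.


ρ = 35.61/28.1 = 1.2673
L = ρ[1 − (K+1)ρ^K + Kρ^(K+1)] / [(1−ρ)(1−ρ^(K+1))]
Numerator: 1.2673·(1 − 4·2.035153 + 3·2.579067) = 0.756035
Denominator: (-0.2673)·(-1.579067) = 0.422021
L = 0.756035/0.422021 = 1.7915

Final: 1.7915


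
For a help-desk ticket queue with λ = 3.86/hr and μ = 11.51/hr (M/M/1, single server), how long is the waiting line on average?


ρ = 3.86/11.51 = 0.3354
Lq = ρ²/(1−ρ) = 0.1125/0.6646 = 0.1692

Final: 0.1692


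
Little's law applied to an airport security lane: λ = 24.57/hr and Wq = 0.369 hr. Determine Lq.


Lq = λWq = 24.57·0.369 = 9.0663

Final: 9.0663


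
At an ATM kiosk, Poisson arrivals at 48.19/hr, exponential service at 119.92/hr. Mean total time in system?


W = 1/(μ−λ) = 1/(119.92 − 48.19) = 1/71.73 = 0.01394 hr

Final: 0.01394 hr


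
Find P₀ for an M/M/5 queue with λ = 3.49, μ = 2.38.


a = λ/μ = 3.49/2.38 = 1.4664; ρ = a/c = 0.2933
Σ_{k=0}^{4} a^k/k! (terms k=0..4) = 1.00000 + 1.46639 + 1.07514 + 0.52553 + 0.19266 = 4.25971
Tail: a^5/(5!(1−ρ)) = 6.78020/(120·0.7067) = 0.07995
P₀ = 1/(4.25971 + 0.07995) = 1/4.33966 = 0.230433

Final: 0.230433


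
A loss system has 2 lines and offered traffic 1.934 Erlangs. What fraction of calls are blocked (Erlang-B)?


B(c,a) = (a^c/c!) / Σ_{k=0}^{c} a^k/k!
a^2/2! = 1.870178
Σ terms (k=0..2): 1.00000 + 1.93400 + 1.87018 = 4.804178
B = 1.870178/4.804178 = 0.389282

Final: 0.389282


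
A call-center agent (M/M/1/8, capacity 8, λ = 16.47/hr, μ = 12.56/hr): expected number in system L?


ρ = 16.47/12.56 = 1.3113
L = ρ[1 − (K+1)ρ^K + Kρ^(K+1)] / [(1−ρ)(1−ρ^(K+1))]
Numerator: 1.3113·(1 − 9·8.742420 + 8·11.463986) = 18.397756
Denominator: (-0.3113)·(-10.463986) = 3.257499
L = 18.397756/3.257499 = 5.6478

Final: 5.6478


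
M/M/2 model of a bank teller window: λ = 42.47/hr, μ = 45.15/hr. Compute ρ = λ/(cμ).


ρ = λ/(cμ) = 42.47/(2·45.15) = 42.47/90.30 = 0.4703

Final: 0.4703


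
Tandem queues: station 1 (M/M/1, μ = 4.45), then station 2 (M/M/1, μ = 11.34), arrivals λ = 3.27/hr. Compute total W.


Each node sees arrival rate λ = 3.27/hr (tandem ⇒ throughput preserved).
W₁ = 1/(μ₁−λ) = 1/(4.45−3.27) = 0.84746 hr
W₂ = 1/(μ₂−λ) = 1/(11.34−3.27) = 0.12392 hr
W_total = W₁ + W₂ = 0.84746 + 0.12392 = 0.97137 hr

Final: 0.97137 hr


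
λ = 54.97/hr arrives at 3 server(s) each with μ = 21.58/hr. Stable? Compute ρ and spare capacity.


Total capacity cμ = 3·21.58 = 64.74/hr
ρ = λ/(cμ) = 54.97/64.74 = 0.8491
Stable ⇔ ρ < 1: YES
Spare capacity = cμ − λ = 64.74 − 54.97 = 9.77/hr

Final: ρ = 0.8491; stable; margin = 9.77/hr


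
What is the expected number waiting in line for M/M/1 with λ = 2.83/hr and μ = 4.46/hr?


ρ = 2.83/4.46 = 0.6345
Lq = ρ²/(1−ρ) = 0.4026/0.3655 = 1.1017

Final: 1.1017


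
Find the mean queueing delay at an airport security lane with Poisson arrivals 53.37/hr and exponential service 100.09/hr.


ρ = 53.37/100.09 = 0.5332
Wq = ρ/(μ−λ) = 0.5332/(100.09 − 53.37) = 0.5332/46.72 = 0.01141 hr

Final: 0.01141 hr


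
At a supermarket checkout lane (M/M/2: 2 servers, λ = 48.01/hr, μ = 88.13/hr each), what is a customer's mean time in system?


a = 0.5448; ρ = 0.2724; P₀ = 0.571855
Lq = P₀·a^c·ρ/(c!(1−ρ)²) = 0.04366
Wq = Lq/λ = 0.04366/48.01 = 0.0009093 hr
W = Wq + 1/μ = 0.0009093 + 0.01135 = 0.01226 hr

Final: 0.01226 hr


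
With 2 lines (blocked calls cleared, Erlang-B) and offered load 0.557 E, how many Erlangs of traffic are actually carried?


B(2,0.557) = 0.090604 (Erlang-B)
Carried load = a(1 − B) = 0.557·(1 − 0.090604) = 0.557·0.909396 = 0.5065 E

Final: 0.5065 Erlangs


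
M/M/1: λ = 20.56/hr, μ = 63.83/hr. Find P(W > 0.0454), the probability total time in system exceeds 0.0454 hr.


W ~ Exponential(μ−λ) for M/M/1.
μ − λ = 63.83 − 20.56 = 43.2700
P(W > t) = e^{−(μ−λ)t} = e^{−1.9645} = 0.140232

Final: 0.140232


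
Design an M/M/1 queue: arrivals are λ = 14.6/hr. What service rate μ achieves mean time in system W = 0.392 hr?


W = 1/(μ−λ) ⇒ μ − λ = 1/W = 1/0.392 = 2.5510
μ = λ + 1/W = 14.6 + 2.5510 = 17.1510 per hr

Final: 17.1510 /hr


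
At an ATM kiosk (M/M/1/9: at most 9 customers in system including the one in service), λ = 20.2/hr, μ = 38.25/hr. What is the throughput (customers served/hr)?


ρ = 0.5281; P_K = (1−ρ)ρ^9/(1−ρ^10) = 0.001510
λ_eff = λ(1 − P_K) = 20.2·(1 − 0.001510) = 20.2·0.998490 = 20.1695 /hr

Final: 20.1695 /hr


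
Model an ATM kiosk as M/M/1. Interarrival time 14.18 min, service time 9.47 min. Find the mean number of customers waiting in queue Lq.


λ = 60/14.18 = 4.2313 /hr
μ = 60/9.47 = 6.3358 /hr
ρ = λ/μ = 4.2313/6.3358 = 0.6678
Lq = ρ²/(1−ρ) = 0.4460/0.3322 = 1.3428

Final: 1.3428


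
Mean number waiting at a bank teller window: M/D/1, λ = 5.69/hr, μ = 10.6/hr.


ρ = 5.69/10.6 = 0.5368
M/D/1: Lq = ρ²/(2(1−ρ)) = 0.2881/(2·0.4632) = 0.31103

Final: 0.31103


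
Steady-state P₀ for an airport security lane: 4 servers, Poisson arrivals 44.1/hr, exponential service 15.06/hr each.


a = λ/μ = 44.1/15.06 = 2.9283; ρ = a/c = 0.7321
Σ_{k=0}^{3} a^k/k! (terms k=0..3) = 1.00000 + 2.92829 + 4.28743 + 4.18494 = 12.40066
Tail: a^4/(4!(1−ρ)) = 73.52829/(24·0.2679) = 11.43470
P₀ = 1/(12.40066 + 11.43470) = 1/23.83536 = 0.041954

Final: 0.041954


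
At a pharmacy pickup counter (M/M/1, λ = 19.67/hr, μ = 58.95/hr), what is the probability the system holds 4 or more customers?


ρ = 19.67/58.95 = 0.3337
P(N ≥ n) = ρ^n = 0.3337^4 = 0.012396

Final: 0.012396


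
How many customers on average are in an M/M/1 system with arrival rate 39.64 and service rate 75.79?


ρ = λ/μ = 39.64/75.79 = 0.5230
L = ρ/(1−ρ) = 0.5230/(1 − 0.5230) = 0.5230/0.4770 = 1.0965

Final: 1.0965


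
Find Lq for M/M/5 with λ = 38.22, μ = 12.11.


a = λ/μ = 3.1561; ρ = a/5 = 0.6312
P₀ = 0.039084
Lq = P₀·a^c·ρ / (c!·(1−ρ)²) = 0.039084·313.13578·0.6312/(120·0.13600)
= 0.47335

Final: 0.47335


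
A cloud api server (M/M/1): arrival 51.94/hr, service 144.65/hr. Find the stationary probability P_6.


ρ = 51.94/144.65 = 0.3591
P_n = (1−ρ)·ρ^n = (1 − 0.3591)·0.3591^6 = 0.6409·0.002143 = 0.001374

Final: 0.001374


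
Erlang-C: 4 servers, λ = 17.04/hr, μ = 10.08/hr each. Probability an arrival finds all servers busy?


a = λ/μ = 1.6905; ρ = a/4 = 0.4226
P₀ = 0.181363 (from M/M/c formula)
C(c,a) = [a^c/(c!(1−ρ))]·P₀ = [8.16651/(24·0.5774)]·0.181363
= 0.58934·0.181363 = 0.106883

Final: 0.106883


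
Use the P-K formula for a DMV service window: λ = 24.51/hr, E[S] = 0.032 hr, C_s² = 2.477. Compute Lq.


ρ = λ·E[S] = 24.51·0.032 = 0.7843
Lq = ρ²(1+C_s²)/(2(1−ρ)) = 0.6152·(1+2.477)/(2·0.2157)
= 0.6152·3.4770/0.4314 = 4.95851

Final: 4.95851


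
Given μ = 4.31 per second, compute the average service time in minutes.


Mean service time = 1/μ = 1/4.31 second = 0.23202 second
In minutes: 0.23202 × 0.0166667 = 0.003867 min

Final: 0.003867 min


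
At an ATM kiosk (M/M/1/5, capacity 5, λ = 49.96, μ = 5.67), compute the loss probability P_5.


ρ = λ/μ = 49.96/5.67 = 8.8113
P_K = (1−ρ)ρ^K/(1−ρ^(K+1)) = (-7.8113·53112.513446)/(1 − 467989.624652)
= -414877.111205/-467988.624652 = 0.886511

Final: 0.886511


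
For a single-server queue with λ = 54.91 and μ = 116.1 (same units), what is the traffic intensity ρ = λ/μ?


ρ = λ/μ = 54.91/116.1 = 0.4730

Final: 0.4730


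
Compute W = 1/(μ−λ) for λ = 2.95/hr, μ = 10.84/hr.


W = 1/(μ−λ) = 1/(10.84 − 2.95) = 1/7.89 = 0.1267 hr

Final: 0.1267 hr


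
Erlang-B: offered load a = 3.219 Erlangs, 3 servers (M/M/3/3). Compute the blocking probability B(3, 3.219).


B(c,a) = (a^c/c!) / Σ_{k=0}^{c} a^k/k!
a^3/3! = 5.559192
Σ terms (k=0..3): 1.00000 + 3.21900 + 5.18098 + 5.55919 = 14.959173
B = 5.559192/14.959173 = 0.371624

Final: 0.371624


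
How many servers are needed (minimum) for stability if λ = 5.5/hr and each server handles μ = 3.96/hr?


Stability requires cμ > λ ⇔ c > λ/μ.
λ/μ = 5.5/3.96 = 1.3889
Minimum integer c = ⌊1.3889⌋ + 1 = 2
Check: 2·3.96 = 7.92 > 5.5, while 1·3.96 = 3.96 ≤ 5.5

Final: 2 servers


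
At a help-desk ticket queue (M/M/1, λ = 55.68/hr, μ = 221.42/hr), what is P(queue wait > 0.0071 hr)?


ρ = 55.68/221.42 = 0.2515
P(Wq > t) = ρ·e^{−(μ−λ)t} = 0.2515·e^{−1.1768}
= 0.2515·0.308278 = 0.077522

Final: 0.077522


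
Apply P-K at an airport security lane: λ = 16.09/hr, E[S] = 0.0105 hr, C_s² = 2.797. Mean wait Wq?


ρ = λ·E[S] = 16.09·0.0105 = 0.1689
E[S²] = E[S]²(1+C_s²) = 0.0105²·(1+2.797) = 0.0004186
Wq = λ·E[S²]/(2(1−ρ)) = 16.09·0.0004186/(2·0.8311) = 0.004052 hr

Final: 0.004052 hr


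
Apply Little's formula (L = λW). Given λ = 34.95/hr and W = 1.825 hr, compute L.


L = λW = 34.95·1.825 = 63.7838

Final: 63.7838


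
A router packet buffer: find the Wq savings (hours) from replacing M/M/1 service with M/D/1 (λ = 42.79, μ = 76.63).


ρ = 42.79/76.63 = 0.5584
Wq(M/M/1) = ρ/(μ−λ) = 0.5584/33.84 = 0.01650 hr
Wq(M/D/1) = ρ/(2(μ−λ)) = 0.008251 hr
Savings = 0.01650 − 0.008251 = 0.008251 hr

Final: 0.008251 hr


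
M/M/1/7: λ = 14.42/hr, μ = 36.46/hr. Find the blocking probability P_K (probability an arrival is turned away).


ρ = λ/μ = 14.42/36.46 = 0.3955
P_K = (1−ρ)ρ^K/(1−ρ^(K+1)) = (0.6045·0.001514)/(1 − 0.0005987)
= 0.0009150/0.999401 = 0.0009156

Final: 0.0009156


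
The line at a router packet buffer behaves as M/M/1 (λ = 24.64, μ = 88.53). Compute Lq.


ρ = 24.64/88.53 = 0.2783
Lq = ρ²/(1−ρ) = 0.07746/0.7217 = 0.1073

Final: 0.1073


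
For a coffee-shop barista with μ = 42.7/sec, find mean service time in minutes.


Mean service time = 1/μ = 1/42.7 second = 0.02342 second
In minutes: 0.02342 × 0.0166667 = 0.0003903 min

Final: 0.0003903 min
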